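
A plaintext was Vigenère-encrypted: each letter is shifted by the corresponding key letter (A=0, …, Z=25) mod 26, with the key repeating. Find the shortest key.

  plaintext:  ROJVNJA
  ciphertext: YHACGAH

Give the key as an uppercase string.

HTR

  i= 0: Y-R =  7 → H
  i= 1: H-O = 19 → T
  i= 2: A-J = 17 → R
  i= 3: C-V =  7 → H
  i= 4: G-N = 19 → T
  i= 5: A-J = 17 → R
  i= 6: H-A =  7 → H
  shifts repeat with period 3: HTR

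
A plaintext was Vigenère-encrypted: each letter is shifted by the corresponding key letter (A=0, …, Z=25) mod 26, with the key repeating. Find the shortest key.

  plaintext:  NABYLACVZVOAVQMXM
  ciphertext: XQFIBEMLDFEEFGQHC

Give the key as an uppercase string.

KQE

  i= 0: X-N = 10 → K
  i= 1: Q-A = 16 → Q
  i= 2: F-B =  4 → E
  i= 3: I-Y = 10 → K
  i= 4: B-L = 16 → Q
  i= 5: E-A =  4 → E
  i= 6: M-C = 10 → K
  i= 7: L-V = 16 → Q
  i= 8: D-Z =  4 → E
  i= 9: F-V = 10 → K
  i=10: E-O = 16 → Q
  i=11: E-A =  4 → E
  i=12: F-V = 10 → K
  i=13: G-Q = 16 → Q
  i=14: Q-M =  4 → E
  i=15: H-X = 10 → K
  i=16: C-M = 16 → Q
  shifts repeat with period 3: KQE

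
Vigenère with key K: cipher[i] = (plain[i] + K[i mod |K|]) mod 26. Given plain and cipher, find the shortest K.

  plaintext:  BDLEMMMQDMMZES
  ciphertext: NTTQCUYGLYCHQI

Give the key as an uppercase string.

MQI

  i= 0: N-B = 12 → M
  i= 1: T-D = 16 → Q
  i= 2: T-L =  8 → I
  i= 3: Q-E = 12 → M
  i= 4: C-M = 16 → Q
  i= 5: U-M =  8 → I
  i= 6: Y-M = 12 → M
  i= 7: G-Q = 16 → Q
  i= 8: L-D =  8 → I
  i= 9: Y-M = 12 → M
  i=10: C-M = 16 → Q
  i=11: H-Z =  8 → I
  i=12: Q-E = 12 → M
  i=13: I-S = 16 → Q
  shifts repeat with period 3: MQI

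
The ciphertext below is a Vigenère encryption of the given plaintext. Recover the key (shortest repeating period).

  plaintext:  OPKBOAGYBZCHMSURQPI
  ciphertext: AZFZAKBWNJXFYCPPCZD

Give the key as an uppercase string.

MKVY

  i= 0: A-O = 12 → M
  i= 1: Z-P = 10 → K
  i= 2: F-K = 21 → V
  i= 3: Z-B = 24 → Y
  i= 4: A-O = 12 → M
  i= 5: K-A = 10 → K
  i= 6: B-G = 21 → V
  i= 7: W-Y = 24 → Y
  i= 8: N-B = 12 → M
  i= 9: J-Z = 10 → K
  i=10: X-C = 21 → V
  i=11: F-H = 24 → Y
  i=12: Y-M = 12 → M
  i=13: C-S = 10 → K
  i=14: P-U = 21 → V
  i=15: P-R = 24 → Y
  i=16: C-Q = 12 → M
  i=17: Z-P = 10 → K
  i=18: D-I = 21 → V
  shifts repeat with period 4: MKVY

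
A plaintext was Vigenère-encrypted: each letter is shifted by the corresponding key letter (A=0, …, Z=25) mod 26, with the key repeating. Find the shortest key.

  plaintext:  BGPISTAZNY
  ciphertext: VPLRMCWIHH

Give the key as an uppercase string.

UJWJ

  i= 0: V-B = 20 → U
  i= 1: P-G =  9 → J
  i= 2: L-P = 22 → W
  i= 3: R-I =  9 → J
  i= 4: M-S = 20 → U
  i= 5: C-T =  9 → J
  i= 6: W-A = 22 → W
  i= 7: I-Z =  9 → J
  i= 8: H-N = 20 → U
  i= 9: H-Y =  9 → J
  shifts repeat with period 4: UJWJ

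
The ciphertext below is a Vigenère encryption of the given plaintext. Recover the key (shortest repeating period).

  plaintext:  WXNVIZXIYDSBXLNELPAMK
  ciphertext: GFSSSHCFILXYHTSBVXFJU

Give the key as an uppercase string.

KIFX

  i= 0: G-W = 10 → K
  i= 1: F-X =  8 → I
  i= 2: S-N =  5 → F
  i= 3: S-V = 23 → X
  i= 4: S-I = 10 → K
  i= 5: H-Z =  8 → I
  i= 6: C-X =  5 → F
  i= 7: F-I = 23 → X
  i= 8: I-Y = 10 → K
  i= 9: L-D =  8 → I
  i=10: X-S =  5 → F
  i=11: Y-B = 23 → X
  i=12: H-X = 10 → K
  i=13: T-L =  8 → I
  i=14: S-N =  5 → F
  i=15: B-E = 23 → X
  i=16: V-L = 10 → K
  i=17: X-P =  8 → I
  i=18: F-A =  5 → F
  i=19: J-M = 23 → X
  i=20: U-K = 10 → K
  shifts repeat with period 4: KIFX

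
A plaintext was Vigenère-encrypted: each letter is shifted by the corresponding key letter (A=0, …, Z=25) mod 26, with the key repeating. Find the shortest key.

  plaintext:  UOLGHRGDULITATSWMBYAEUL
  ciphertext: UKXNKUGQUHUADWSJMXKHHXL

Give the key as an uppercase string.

AWMHDDAN

  i= 0: U-U =  0 → A
  i= 1: K-O = 22 → W
  i= 2: X-L = 12 → M
  i= 3: N-G =  7 → H
  i= 4: K-H =  3 → D
  i= 5: U-R =  3 → D
  i= 6: G-G =  0 → A
  i= 7: Q-D = 13 → N
  i= 8: U-U =  0 → A
  i= 9: H-L = 22 → W
  i=10: U-I = 12 → M
  i=11: A-T =  7 → H
  i=12: D-A =  3 → D
  i=13: W-T =  3 → D
  i=14: S-S =  0 → A
  i=15: J-W = 13 → N
  i=16: M-M =  0 → A
  i=17: X-B = 22 → W
  i=18: K-Y = 12 → M
  i=19: H-A =  7 → H
  i=20: H-E =  3 → D
  i=21: X-U =  3 → D
  i=22: L-L =  0 → A
  shifts repeat with period 8: AWMHDDAN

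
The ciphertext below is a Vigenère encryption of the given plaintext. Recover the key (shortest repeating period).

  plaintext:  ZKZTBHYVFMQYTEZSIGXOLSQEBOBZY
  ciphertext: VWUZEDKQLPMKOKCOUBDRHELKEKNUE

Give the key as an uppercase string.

  i= 0: V-Z = 22 → W
  i= 1: W-K = 12 → M
  i= 2: U-Z = 21 → V
  i= 3: Z-T =  6 → G
  i= 4: E-B =  3 → D
  i= 5: D-H = 22 → W
  i= 6: K-Y = 12 → M
  i= 7: Q-V = 21 → V
  i= 8: L-F =  6 → G
  i= 9: P-M =  3 → D
  i=10: M-Q = 22 → W
  i=11: K-Y = 12 → M
  i=12: O-T = 21 → V
  i=13: K-E =  6 → G
  i=14: C-Z =  3 → D
  i=15: O-S = 22 → W
  i=16: U-I = 12 → M
  i=17: B-G = 21 → V
  i=18: D-X =  6 → G
  i=19: R-O =  3 → D
  i=20: H-L = 22 → W
  i=21: E-S = 12 → M
  i=22: L-Q = 21 → V
  i=23: K-E =  6 → G
  i=24: E-B =  3 → D
  i=25: K-O = 22 → W
  i=26: N-B = 12 → M
  i=27: U-Z = 21 → V
  i=28: E-Y =  6 → G
  shifts repeat with period 5: WMVGD

WMVGD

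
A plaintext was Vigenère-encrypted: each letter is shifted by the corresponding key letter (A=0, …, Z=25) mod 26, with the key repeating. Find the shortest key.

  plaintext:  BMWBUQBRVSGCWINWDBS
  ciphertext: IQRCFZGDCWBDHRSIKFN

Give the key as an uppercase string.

  i= 0: I-B =  7 → H
  i= 1: Q-M =  4 → E
  i= 2: R-W = 21 → V
  i= 3: C-B =  1 → B
  i= 4: F-U = 11 → L
  i= 5: Z-Q =  9 → J
  i= 6: G-B =  5 → F
  i= 7: D-R = 12 → M
  i= 8: C-V =  7 → H
  i= 9: W-S =  4 → E
  i=10: B-G = 21 → V
  i=11: D-C =  1 → B
  i=12: H-W = 11 → L
  i=13: R-I =  9 → J
  i=14: S-N =  5 → F
  i=15: I-W = 12 → M
  i=16: K-D =  7 → H
  i=17: F-B =  4 → E
  i=18: N-S = 21 → V
  shifts repeat with period 8: HEVBLJFM

HEVBLJFM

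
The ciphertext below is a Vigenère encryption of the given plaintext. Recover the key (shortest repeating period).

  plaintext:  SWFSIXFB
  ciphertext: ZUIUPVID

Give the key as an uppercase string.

  i= 0: Z-S =  7 → H
  i= 1: U-W = 24 → Y
  i= 2: I-F =  3 → D
  i= 3: U-S =  2 → C
  i= 4: P-I =  7 → H
  i= 5: V-X = 24 → Y
  i= 6: I-F =  3 → D
  i= 7: D-B =  2 → C
  shifts repeat with period 4: HYDC

HYDC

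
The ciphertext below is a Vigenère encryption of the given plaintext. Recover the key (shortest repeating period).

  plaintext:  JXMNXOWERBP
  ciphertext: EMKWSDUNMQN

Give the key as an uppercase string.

VPYJ

  i= 0: E-J = 21 → V
  i= 1: M-X = 15 → P
  i= 2: K-M = 24 → Y
  i= 3: W-N =  9 → J
  i= 4: S-X = 21 → V
  i= 5: D-O = 15 → P
  i= 6: U-W = 24 → Y
  i= 7: N-E =  9 → J
  i= 8: M-R = 21 → V
  i= 9: Q-B = 15 → P
  i=10: N-P = 24 → Y
  shifts repeat with period 4: VPYJ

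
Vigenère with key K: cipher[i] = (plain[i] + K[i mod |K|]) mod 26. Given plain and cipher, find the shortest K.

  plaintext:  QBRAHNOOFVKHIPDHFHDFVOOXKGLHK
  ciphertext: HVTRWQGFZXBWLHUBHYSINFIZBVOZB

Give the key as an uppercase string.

RUCRPDS

  i= 0: H-Q = 17 → R
  i= 1: V-B = 20 → U
  i= 2: T-R =  2 → C
  i= 3: R-A = 17 → R
  i= 4: W-H = 15 → P
  i= 5: Q-N =  3 → D
  i= 6: G-O = 18 → S
  i= 7: F-O = 17 → R
  i= 8: Z-F = 20 → U
  i= 9: X-V =  2 → C
  i=10: B-K = 17 → R
  i=11: W-H = 15 → P
  i=12: L-I =  3 → D
  i=13: H-P = 18 → S
  i=14: U-D = 17 → R
  i=15: B-H = 20 → U
  i=16: H-F =  2 → C
  i=17: Y-H = 17 → R
  i=18: S-D = 15 → P
  i=19: I-F =  3 → D
  i=20: N-V = 18 → S
  i=21: F-O = 17 → R
  i=22: I-O = 20 → U
  i=23: Z-X =  2 → C
  i=24: B-K = 17 → R
  i=25: V-G = 15 → P
  i=26: O-L =  3 → D
  i=27: Z-H = 18 → S
  i=28: B-K = 17 → R
  shifts repeat with period 7: RUCRPDS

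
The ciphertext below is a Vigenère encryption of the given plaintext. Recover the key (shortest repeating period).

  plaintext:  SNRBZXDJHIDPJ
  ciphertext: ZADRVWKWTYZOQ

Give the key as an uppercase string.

  i= 0: Z-S =  7 → H
  i= 1: A-N = 13 → N
  i= 2: D-R = 12 → M
  i= 3: R-B = 16 → Q
  i= 4: V-Z = 22 → W
  i= 5: W-X = 25 → Z
  i= 6: K-D =  7 → H
  i= 7: W-J = 13 → N
  i= 8: T-H = 12 → M
  i= 9: Y-I = 16 → Q
  i=10: Z-D = 22 → W
  i=11: O-P = 25 → Z
  i=12: Q-J =  7 → H
  shifts repeat with period 6: HNMQWZ

HNMQWZ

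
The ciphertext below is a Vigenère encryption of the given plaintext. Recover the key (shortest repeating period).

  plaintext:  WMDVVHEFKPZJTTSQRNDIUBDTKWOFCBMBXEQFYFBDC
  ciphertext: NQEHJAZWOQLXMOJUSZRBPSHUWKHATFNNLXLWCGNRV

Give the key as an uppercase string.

REBMOTV

  i= 0: N-W = 17 → R
  i= 1: Q-M =  4 → E
  i= 2: E-D =  1 → B
  i= 3: H-V = 12 → M
  i= 4: J-V = 14 → O
  i= 5: A-H = 19 → T
  i= 6: Z-E = 21 → V
  i= 7: W-F = 17 → R
  i= 8: O-K =  4 → E
  i= 9: Q-P =  1 → B
  i=10: L-Z = 12 → M
  i=11: X-J = 14 → O
  i=12: M-T = 19 → T
  i=13: O-T = 21 → V
  i=14: J-S = 17 → R
  i=15: U-Q =  4 → E
  i=16: S-R =  1 → B
  i=17: Z-N = 12 → M
  i=18: R-D = 14 → O
  i=19: B-I = 19 → T
  i=20: P-U = 21 → V
  i=21: S-B = 17 → R
  i=22: H-D =  4 → E
  i=23: U-T =  1 → B
  i=24: W-K = 12 → M
  i=25: K-W = 14 → O
  i=26: H-O = 19 → T
  i=27: A-F = 21 → V
  i=28: T-C = 17 → R
  i=29: F-B =  4 → E
  i=30: N-M =  1 → B
  i=31: N-B = 12 → M
  i=32: L-X = 14 → O
  i=33: X-E = 19 → T
  i=34: L-Q = 21 → V
  i=35: W-F = 17 → R
  i=36: C-Y =  4 → E
  i=37: G-F =  1 → B
  i=38: N-B = 12 → M
  i=39: R-D = 14 → O
  i=40: V-C = 19 → T
  shifts repeat with period 7: REBMOTV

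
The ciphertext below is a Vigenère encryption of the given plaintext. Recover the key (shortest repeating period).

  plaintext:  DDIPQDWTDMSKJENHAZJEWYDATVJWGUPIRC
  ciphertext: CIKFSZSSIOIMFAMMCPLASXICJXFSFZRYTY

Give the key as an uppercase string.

ZFCQCWW

  i= 0: C-D = 25 → Z
  i= 1: I-D =  5 → F
  i= 2: K-I =  2 → C
  i= 3: F-P = 16 → Q
  i= 4: S-Q =  2 → C
  i= 5: Z-D = 22 → W
  i= 6: S-W = 22 → W
  i= 7: S-T = 25 → Z
  i= 8: I-D =  5 → F
  i= 9: O-M =  2 → C
  i=10: I-S = 16 → Q
  i=11: M-K =  2 → C
  i=12: F-J = 22 → W
  i=13: A-E = 22 → W
  i=14: M-N = 25 → Z
  i=15: M-H =  5 → F
  i=16: C-A =  2 → C
  i=17: P-Z = 16 → Q
  i=18: L-J =  2 → C
  i=19: A-E = 22 → W
  i=20: S-W = 22 → W
  i=21: X-Y = 25 → Z
  i=22: I-D =  5 → F
  i=23: C-A =  2 → C
  i=24: J-T = 16 → Q
  i=25: X-V =  2 → C
  i=26: F-J = 22 → W
  i=27: S-W = 22 → W
  i=28: F-G = 25 → Z
  i=29: Z-U =  5 → F
  i=30: R-P =  2 → C
  i=31: Y-I = 16 → Q
  i=32: T-R =  2 → C
  i=33: Y-C = 22 → W
  shifts repeat with period 7: ZFCQCWW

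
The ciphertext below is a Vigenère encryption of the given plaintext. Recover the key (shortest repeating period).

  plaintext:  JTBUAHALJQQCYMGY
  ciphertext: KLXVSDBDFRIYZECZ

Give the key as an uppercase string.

  i= 0: K-J =  1 → B
  i= 1: L-T = 18 → S
  i= 2: X-B = 22 → W
  i= 3: V-U =  1 → B
  i= 4: S-A = 18 → S
  i= 5: D-H = 22 → W
  i= 6: B-A =  1 → B
  i= 7: D-L = 18 → S
  i= 8: F-J = 22 → W
  i= 9: R-Q =  1 → B
  i=10: I-Q = 18 → S
  i=11: Y-C = 22 → W
  i=12: Z-Y =  1 → B
  i=13: E-M = 18 → S
  i=14: C-G = 22 → W
  i=15: Z-Y =  1 → B
  shifts repeat with period 3: BSW

BSW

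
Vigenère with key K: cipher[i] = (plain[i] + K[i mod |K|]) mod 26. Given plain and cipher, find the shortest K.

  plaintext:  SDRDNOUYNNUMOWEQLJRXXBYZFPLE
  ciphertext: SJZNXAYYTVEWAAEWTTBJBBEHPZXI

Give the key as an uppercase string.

AGIKKME

  i= 0: S-S =  0 → A
  i= 1: J-D =  6 → G
  i= 2: Z-R =  8 → I
  i= 3: N-D = 10 → K
  i= 4: X-N = 10 → K
  i= 5: A-O = 12 → M
  i= 6: Y-U =  4 → E
  i= 7: Y-Y =  0 → A
  i= 8: T-N =  6 → G
  i= 9: V-N =  8 → I
  i=10: E-U = 10 → K
  i=11: W-M = 10 → K
  i=12: A-O = 12 → M
  i=13: A-W =  4 → E
  i=14: E-E =  0 → A
  i=15: W-Q =  6 → G
  i=16: T-L =  8 → I
  i=17: T-J = 10 → K
  i=18: B-R = 10 → K
  i=19: J-X = 12 → M
  i=20: B-X =  4 → E
  i=21: B-B =  0 → A
  i=22: E-Y =  6 → G
  i=23: H-Z =  8 → I
  i=24: P-F = 10 → K
  i=25: Z-P = 10 → K
  i=26: X-L = 12 → M
  i=27: I-E =  4 → E
  shifts repeat with period 7: AGIKKME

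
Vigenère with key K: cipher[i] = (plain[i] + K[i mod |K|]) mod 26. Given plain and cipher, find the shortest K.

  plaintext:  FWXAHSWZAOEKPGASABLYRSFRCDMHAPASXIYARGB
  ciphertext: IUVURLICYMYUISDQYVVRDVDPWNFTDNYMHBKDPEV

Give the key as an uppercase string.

DYYUKTM

  i= 0: I-F =  3 → D
  i= 1: U-W = 24 → Y
  i= 2: V-X = 24 → Y
  i= 3: U-A = 20 → U
  i= 4: R-H = 10 → K
  i= 5: L-S = 19 → T
  i= 6: I-W = 12 → M
  i= 7: C-Z =  3 → D
  i= 8: Y-A = 24 → Y
  i= 9: M-O = 24 → Y
  i=10: Y-E = 20 → U
  i=11: U-K = 10 → K
  i=12: I-P = 19 → T
  i=13: S-G = 12 → M
  i=14: D-A =  3 → D
  i=15: Q-S = 24 → Y
  i=16: Y-A = 24 → Y
  i=17: V-B = 20 → U
  i=18: V-L = 10 → K
  i=19: R-Y = 19 → T
  i=20: D-R = 12 → M
  i=21: V-S =  3 → D
  i=22: D-F = 24 → Y
  i=23: P-R = 24 → Y
  i=24: W-C = 20 → U
  i=25: N-D = 10 → K
  i=26: F-M = 19 → T
  i=27: T-H = 12 → M
  i=28: D-A =  3 → D
  i=29: N-P = 24 → Y
  i=30: Y-A = 24 → Y
  i=31: M-S = 20 → U
  i=32: H-X = 10 → K
  i=33: B-I = 19 → T
  i=34: K-Y = 12 → M
  i=35: D-A =  3 → D
  i=36: P-R = 24 → Y
  i=37: E-G = 24 → Y
  i=38: V-B = 20 → U
  shifts repeat with period 7: DYYUKTM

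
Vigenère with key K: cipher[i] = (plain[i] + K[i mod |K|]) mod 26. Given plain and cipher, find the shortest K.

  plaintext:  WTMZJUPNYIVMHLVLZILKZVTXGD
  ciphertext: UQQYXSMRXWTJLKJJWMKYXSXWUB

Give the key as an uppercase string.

  i= 0: U-W = 24 → Y
  i= 1: Q-T = 23 → X
  i= 2: Q-M =  4 → E
  i= 3: Y-Z = 25 → Z
  i= 4: X-J = 14 → O
  i= 5: S-U = 24 → Y
  i= 6: M-P = 23 → X
  i= 7: R-N =  4 → E
  i= 8: X-Y = 25 → Z
  i= 9: W-I = 14 → O
  i=10: T-V = 24 → Y
  i=11: J-M = 23 → X
  i=12: L-H =  4 → E
  i=13: K-L = 25 → Z
  i=14: J-V = 14 → O
  i=15: J-L = 24 → Y
  i=16: W-Z = 23 → X
  i=17: M-I =  4 → E
  i=18: K-L = 25 → Z
  i=19: Y-K = 14 → O
  i=20: X-Z = 24 → Y
  i=21: S-V = 23 → X
  i=22: X-T =  4 → E
  i=23: W-X = 25 → Z
  i=24: U-G = 14 → O
  i=25: B-D = 24 → Y
  shifts repeat with period 5: YXEZO

YXEZO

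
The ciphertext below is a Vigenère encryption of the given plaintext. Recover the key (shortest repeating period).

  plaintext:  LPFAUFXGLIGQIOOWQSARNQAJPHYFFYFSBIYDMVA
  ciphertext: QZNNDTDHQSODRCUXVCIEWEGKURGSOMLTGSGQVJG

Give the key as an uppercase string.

  i= 0: Q-L =  5 → F
  i= 1: Z-P = 10 → K
  i= 2: N-F =  8 → I
  i= 3: N-A = 13 → N
  i= 4: D-U =  9 → J
  i= 5: T-F = 14 → O
  i= 6: D-X =  6 → G
  i= 7: H-G =  1 → B
  i= 8: Q-L =  5 → F
  i= 9: S-I = 10 → K
  i=10: O-G =  8 → I
  i=11: D-Q = 13 → N
  i=12: R-I =  9 → J
  i=13: C-O = 14 → O
  i=14: U-O =  6 → G
  i=15: X-W =  1 → B
  i=16: V-Q =  5 → F
  i=17: C-S = 10 → K
  i=18: I-A =  8 → I
  i=19: E-R = 13 → N
  i=20: W-N =  9 → J
  i=21: E-Q = 14 → O
  i=22: G-A =  6 → G
  i=23: K-J =  1 → B
  i=24: U-P =  5 → F
  i=25: R-H = 10 → K
  i=26: G-Y =  8 → I
  i=27: S-F = 13 → N
  i=28: O-F =  9 → J
  i=29: M-Y = 14 → O
  i=30: L-F =  6 → G
  i=31: T-S =  1 → B
  i=32: G-B =  5 → F
  i=33: S-I = 10 → K
  i=34: G-Y =  8 → I
  i=35: Q-D = 13 → N
  i=36: V-M =  9 → J
  i=37: J-V = 14 → O
  i=38: G-A =  6 → G
  shifts repeat with period 8: FKINJOGB

FKINJOGB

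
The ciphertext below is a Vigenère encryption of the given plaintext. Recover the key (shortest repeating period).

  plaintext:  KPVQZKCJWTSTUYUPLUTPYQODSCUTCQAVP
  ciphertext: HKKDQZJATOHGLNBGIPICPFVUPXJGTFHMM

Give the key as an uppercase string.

  i= 0: H-K = 23 → X
  i= 1: K-P = 21 → V
  i= 2: K-V = 15 → P
  i= 3: D-Q = 13 → N
  i= 4: Q-Z = 17 → R
  i= 5: Z-K = 15 → P
  i= 6: J-C =  7 → H
  i= 7: A-J = 17 → R
  i= 8: T-W = 23 → X
  i= 9: O-T = 21 → V
  i=10: H-S = 15 → P
  i=11: G-T = 13 → N
  i=12: L-U = 17 → R
  i=13: N-Y = 15 → P
  i=14: B-U =  7 → H
  i=15: G-P = 17 → R
  i=16: I-L = 23 → X
  i=17: P-U = 21 → V
  i=18: I-T = 15 → P
  i=19: C-P = 13 → N
  i=20: P-Y = 17 → R
  i=21: F-Q = 15 → P
  i=22: V-O =  7 → H
  i=23: U-D = 17 → R
  i=24: P-S = 23 → X
  i=25: X-C = 21 → V
  i=26: J-U = 15 → P
  i=27: G-T = 13 → N
  i=28: T-C = 17 → R
  i=29: F-Q = 15 → P
  i=30: H-A =  7 → H
  i=31: M-V = 17 → R
  i=32: M-P = 23 → X
  shifts repeat with period 8: XVPNRPHR

XVPNRPHR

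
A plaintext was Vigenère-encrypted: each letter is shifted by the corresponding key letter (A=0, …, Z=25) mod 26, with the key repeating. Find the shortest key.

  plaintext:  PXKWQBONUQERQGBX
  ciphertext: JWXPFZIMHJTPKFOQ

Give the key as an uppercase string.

  i= 0: J-P = 20 → U
  i= 1: W-X = 25 → Z
  i= 2: X-K = 13 → N
  i= 3: P-W = 19 → T
  i= 4: F-Q = 15 → P
  i= 5: Z-B = 24 → Y
  i= 6: I-O = 20 → U
  i= 7: M-N = 25 → Z
  i= 8: H-U = 13 → N
  i= 9: J-Q = 19 → T
  i=10: T-E = 15 → P
  i=11: P-R = 24 → Y
  i=12: K-Q = 20 → U
  i=13: F-G = 25 → Z
  i=14: O-B = 13 → N
  i=15: Q-X = 19 → T
  shifts repeat with period 6: UZNTPY

UZNTPY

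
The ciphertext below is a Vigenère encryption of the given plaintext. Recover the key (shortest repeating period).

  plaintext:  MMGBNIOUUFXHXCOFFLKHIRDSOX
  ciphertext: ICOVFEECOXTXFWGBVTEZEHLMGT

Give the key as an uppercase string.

  i= 0: I-M = 22 → W
  i= 1: C-M = 16 → Q
  i= 2: O-G =  8 → I
  i= 3: V-B = 20 → U
  i= 4: F-N = 18 → S
  i= 5: E-I = 22 → W
  i= 6: E-O = 16 → Q
  i= 7: C-U =  8 → I
  i= 8: O-U = 20 → U
  i= 9: X-F = 18 → S
  i=10: T-X = 22 → W
  i=11: X-H = 16 → Q
  i=12: F-X =  8 → I
  i=13: W-C = 20 → U
  i=14: G-O = 18 → S
  i=15: B-F = 22 → W
  i=16: V-F = 16 → Q
  i=17: T-L =  8 → I
  i=18: E-K = 20 → U
  i=19: Z-H = 18 → S
  i=20: E-I = 22 → W
  i=21: H-R = 16 → Q
  i=22: L-D =  8 → I
  i=23: M-S = 20 → U
  i=24: G-O = 18 → S
  i=25: T-X = 22 → W
  shifts repeat with period 5: WQIUS

WQIUS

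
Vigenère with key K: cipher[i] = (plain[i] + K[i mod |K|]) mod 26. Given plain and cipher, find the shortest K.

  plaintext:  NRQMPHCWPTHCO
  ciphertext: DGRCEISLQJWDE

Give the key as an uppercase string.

  i= 0: D-N = 16 → Q
  i= 1: G-R = 15 → P
  i= 2: R-Q =  1 → B
  i= 3: C-M = 16 → Q
  i= 4: E-P = 15 → P
  i= 5: I-H =  1 → B
  i= 6: S-C = 16 → Q
  i= 7: L-W = 15 → P
  i= 8: Q-P =  1 → B
  i= 9: J-T = 16 → Q
  i=10: W-H = 15 → P
  i=11: D-C =  1 → B
  i=12: E-O = 16 → Q
  shifts repeat with period 3: QPB

QPB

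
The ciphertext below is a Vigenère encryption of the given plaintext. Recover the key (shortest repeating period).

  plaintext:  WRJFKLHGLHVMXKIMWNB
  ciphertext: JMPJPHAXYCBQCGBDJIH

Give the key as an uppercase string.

  i= 0: J-W = 13 → N
  i= 1: M-R = 21 → V
  i= 2: P-J =  6 → G
  i= 3: J-F =  4 → E
  i= 4: P-K =  5 → F
  i= 5: H-L = 22 → W
  i= 6: A-H = 19 → T
  i= 7: X-G = 17 → R
  i= 8: Y-L = 13 → N
  i= 9: C-H = 21 → V
  i=10: B-V =  6 → G
  i=11: Q-M =  4 → E
  i=12: C-X =  5 → F
  i=13: G-K = 22 → W
  i=14: B-I = 19 → T
  i=15: D-M = 17 → R
  i=16: J-W = 13 → N
  i=17: I-N = 21 → V
  i=18: H-B =  6 → G
  shifts repeat with period 8: NVGEFWTR

NVGEFWTR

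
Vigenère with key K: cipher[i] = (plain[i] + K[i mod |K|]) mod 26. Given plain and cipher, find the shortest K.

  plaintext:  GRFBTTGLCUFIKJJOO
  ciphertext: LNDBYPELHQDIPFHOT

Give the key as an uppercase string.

  i= 0: L-G =  5 → F
  i= 1: N-R = 22 → W
  i= 2: D-F = 24 → Y
  i= 3: B-B =  0 → A
  i= 4: Y-T =  5 → F
  i= 5: P-T = 22 → W
  i= 6: E-G = 24 → Y
  i= 7: L-L =  0 → A
  i= 8: H-C =  5 → F
  i= 9: Q-U = 22 → W
  i=10: D-F = 24 → Y
  i=11: I-I =  0 → A
  i=12: P-K =  5 → F
  i=13: F-J = 22 → W
  i=14: H-J = 24 → Y
  i=15: O-O =  0 → A
  i=16: T-O =  5 → F
  shifts repeat with period 4: FWYA

FWYA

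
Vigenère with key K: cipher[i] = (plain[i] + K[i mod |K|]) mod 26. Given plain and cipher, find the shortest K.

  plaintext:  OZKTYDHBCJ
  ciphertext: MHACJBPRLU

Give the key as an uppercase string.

YIQJL

  i= 0: M-O = 24 → Y
  i= 1: H-Z =  8 → I
  i= 2: A-K = 16 → Q
  i= 3: C-T =  9 → J
  i= 4: J-Y = 11 → L
  i= 5: B-D = 24 → Y
  i= 6: P-H =  8 → I
  i= 7: R-B = 16 → Q
  i= 8: L-C =  9 → J
  i= 9: U-J = 11 → L
  shifts repeat with period 5: YIQJL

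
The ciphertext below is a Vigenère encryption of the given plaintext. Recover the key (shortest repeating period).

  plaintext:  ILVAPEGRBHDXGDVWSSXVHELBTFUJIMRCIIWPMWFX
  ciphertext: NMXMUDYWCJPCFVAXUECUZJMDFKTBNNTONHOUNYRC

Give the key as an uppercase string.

  i= 0: N-I =  5 → F
  i= 1: M-L =  1 → B
  i= 2: X-V =  2 → C
  i= 3: M-A = 12 → M
  i= 4: U-P =  5 → F
  i= 5: D-E = 25 → Z
  i= 6: Y-G = 18 → S
  i= 7: W-R =  5 → F
  i= 8: C-B =  1 → B
  i= 9: J-H =  2 → C
  i=10: P-D = 12 → M
  i=11: C-X =  5 → F
  i=12: F-G = 25 → Z
  i=13: V-D = 18 → S
  i=14: A-V =  5 → F
  i=15: X-W =  1 → B
  i=16: U-S =  2 → C
  i=17: E-S = 12 → M
  i=18: C-X =  5 → F
  i=19: U-V = 25 → Z
  i=20: Z-H = 18 → S
  i=21: J-E =  5 → F
  i=22: M-L =  1 → B
  i=23: D-B =  2 → C
  i=24: F-T = 12 → M
  i=25: K-F =  5 → F
  i=26: T-U = 25 → Z
  i=27: B-J = 18 → S
  i=28: N-I =  5 → F
  i=29: N-M =  1 → B
  i=30: T-R =  2 → C
  i=31: O-C = 12 → M
  i=32: N-I =  5 → F
  i=33: H-I = 25 → Z
  i=34: O-W = 18 → S
  i=35: U-P =  5 → F
  i=36: N-M =  1 → B
  i=37: Y-W =  2 → C
  i=38: R-F = 12 → M
  i=39: C-X =  5 → F
  shifts repeat with period 7: FBCMFZS

FBCMFZS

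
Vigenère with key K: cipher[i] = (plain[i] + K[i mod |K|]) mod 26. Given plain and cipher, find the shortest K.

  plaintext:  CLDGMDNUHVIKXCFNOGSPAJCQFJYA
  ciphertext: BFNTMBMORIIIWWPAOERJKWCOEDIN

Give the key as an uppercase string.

ZUKNAY

  i= 0: B-C = 25 → Z
  i= 1: F-L = 20 → U
  i= 2: N-D = 10 → K
  i= 3: T-G = 13 → N
  i= 4: M-M =  0 → A
  i= 5: B-D = 24 → Y
  i= 6: M-N = 25 → Z
  i= 7: O-U = 20 → U
  i= 8: R-H = 10 → K
  i= 9: I-V = 13 → N
  i=10: I-I =  0 → A
  i=11: I-K = 24 → Y
  i=12: W-X = 25 → Z
  i=13: W-C = 20 → U
  i=14: P-F = 10 → K
  i=15: A-N = 13 → N
  i=16: O-O =  0 → A
  i=17: E-G = 24 → Y
  i=18: R-S = 25 → Z
  i=19: J-P = 20 → U
  i=20: K-A = 10 → K
  i=21: W-J = 13 → N
  i=22: C-C =  0 → A
  i=23: O-Q = 24 → Y
  i=24: E-F = 25 → Z
  i=25: D-J = 20 → U
  i=26: I-Y = 10 → K
  i=27: N-A = 13 → N
  shifts repeat with period 6: ZUKNAY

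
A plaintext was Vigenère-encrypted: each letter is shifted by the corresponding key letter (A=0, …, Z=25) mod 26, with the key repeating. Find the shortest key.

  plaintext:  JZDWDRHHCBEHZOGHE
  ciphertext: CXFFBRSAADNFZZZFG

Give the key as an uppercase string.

TYCJYAL

  i= 0: C-J = 19 → T
  i= 1: X-Z = 24 → Y
  i= 2: F-D =  2 → C
  i= 3: F-W =  9 → J
  i= 4: B-D = 24 → Y
  i= 5: R-R =  0 → A
  i= 6: S-H = 11 → L
  i= 7: A-H = 19 → T
  i= 8: A-C = 24 → Y
  i= 9: D-B =  2 → C
  i=10: N-E =  9 → J
  i=11: F-H = 24 → Y
  i=12: Z-Z =  0 → A
  i=13: Z-O = 11 → L
  i=14: Z-G = 19 → T
  i=15: F-H = 24 → Y
  i=16: G-E =  2 → C
  shifts repeat with period 7: TYCJYAL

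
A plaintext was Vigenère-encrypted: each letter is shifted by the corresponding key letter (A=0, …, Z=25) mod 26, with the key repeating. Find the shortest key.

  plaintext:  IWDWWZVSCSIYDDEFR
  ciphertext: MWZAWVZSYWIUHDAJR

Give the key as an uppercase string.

EAW

  i= 0: M-I =  4 → E
  i= 1: W-W =  0 → A
  i= 2: Z-D = 22 → W
  i= 3: A-W =  4 → E
  i= 4: W-W =  0 → A
  i= 5: V-Z = 22 → W
  i= 6: Z-V =  4 → E
  i= 7: S-S =  0 → A
  i= 8: Y-C = 22 → W
  i= 9: W-S =  4 → E
  i=10: I-I =  0 → A
  i=11: U-Y = 22 → W
  i=12: H-D =  4 → E
  i=13: D-D =  0 → A
  i=14: A-E = 22 → W
  i=15: J-F =  4 → E
  i=16: R-R =  0 → A
  shifts repeat with period 3: EAW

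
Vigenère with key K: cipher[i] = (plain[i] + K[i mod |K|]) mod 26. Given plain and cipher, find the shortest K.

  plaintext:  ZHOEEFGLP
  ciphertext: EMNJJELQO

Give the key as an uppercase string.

FFZ

  i= 0: E-Z =  5 → F
  i= 1: M-H =  5 → F
  i= 2: N-O = 25 → Z
  i= 3: J-E =  5 → F
  i= 4: J-E =  5 → F
  i= 5: E-F = 25 → Z
  i= 6: L-G =  5 → F
  i= 7: Q-L =  5 → F
  i= 8: O-P = 25 → Z
  shifts repeat with period 3: FFZ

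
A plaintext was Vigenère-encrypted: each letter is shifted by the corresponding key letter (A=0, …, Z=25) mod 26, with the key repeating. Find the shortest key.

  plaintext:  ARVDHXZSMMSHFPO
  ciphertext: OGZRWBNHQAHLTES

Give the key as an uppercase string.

  i= 0: O-A = 14 → O
  i= 1: G-R = 15 → P
  i= 2: Z-V =  4 → E
  i= 3: R-D = 14 → O
  i= 4: W-H = 15 → P
  i= 5: B-X =  4 → E
  i= 6: N-Z = 14 → O
  i= 7: H-S = 15 → P
  i= 8: Q-M =  4 → E
  i= 9: A-M = 14 → O
  i=10: H-S = 15 → P
  i=11: L-H =  4 → E
  i=12: T-F = 14 → O
  i=13: E-P = 15 → P
  i=14: S-O =  4 → E
  shifts repeat with period 3: OPE

OPE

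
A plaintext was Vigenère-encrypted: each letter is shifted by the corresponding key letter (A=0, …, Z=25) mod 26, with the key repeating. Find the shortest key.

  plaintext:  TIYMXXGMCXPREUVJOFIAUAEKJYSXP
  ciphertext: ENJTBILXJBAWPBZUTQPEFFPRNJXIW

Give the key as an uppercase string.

  i= 0: E-T = 11 → L
  i= 1: N-I =  5 → F
  i= 2: J-Y = 11 → L
  i= 3: T-M =  7 → H
  i= 4: B-X =  4 → E
  i= 5: I-X = 11 → L
  i= 6: L-G =  5 → F
  i= 7: X-M = 11 → L
  i= 8: J-C =  7 → H
  i= 9: B-X =  4 → E
  i=10: A-P = 11 → L
  i=11: W-R =  5 → F
  i=12: P-E = 11 → L
  i=13: B-U =  7 → H
  i=14: Z-V =  4 → E
  i=15: U-J = 11 → L
  i=16: T-O =  5 → F
  i=17: Q-F = 11 → L
  i=18: P-I =  7 → H
  i=19: E-A =  4 → E
  i=20: F-U = 11 → L
  i=21: F-A =  5 → F
  i=22: P-E = 11 → L
  i=23: R-K =  7 → H
  i=24: N-J =  4 → E
  i=25: J-Y = 11 → L
  i=26: X-S =  5 → F
  i=27: I-X = 11 → L
  i=28: W-P =  7 → H
  shifts repeat with period 5: LFLHE

LFLHE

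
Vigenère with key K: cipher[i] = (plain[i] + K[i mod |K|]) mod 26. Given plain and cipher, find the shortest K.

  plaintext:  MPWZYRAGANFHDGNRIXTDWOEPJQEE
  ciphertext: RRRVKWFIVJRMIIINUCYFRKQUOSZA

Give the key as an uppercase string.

FCVWMF

  i= 0: R-M =  5 → F
  i= 1: R-P =  2 → C
  i= 2: R-W = 21 → V
  i= 3: V-Z = 22 → W
  i= 4: K-Y = 12 → M
  i= 5: W-R =  5 → F
  i= 6: F-A =  5 → F
  i= 7: I-G =  2 → C
  i= 8: V-A = 21 → V
  i= 9: J-N = 22 → W
  i=10: R-F = 12 → M
  i=11: M-H =  5 → F
  i=12: I-D =  5 → F
  i=13: I-G =  2 → C
  i=14: I-N = 21 → V
  i=15: N-R = 22 → W
  i=16: U-I = 12 → M
  i=17: C-X =  5 → F
  i=18: Y-T =  5 → F
  i=19: F-D =  2 → C
  i=20: R-W = 21 → V
  i=21: K-O = 22 → W
  i=22: Q-E = 12 → M
  i=23: U-P =  5 → F
  i=24: O-J =  5 → F
  i=25: S-Q =  2 → C
  i=26: Z-E = 21 → V
  i=27: A-E = 22 → W
  shifts repeat with period 6: FCVWMF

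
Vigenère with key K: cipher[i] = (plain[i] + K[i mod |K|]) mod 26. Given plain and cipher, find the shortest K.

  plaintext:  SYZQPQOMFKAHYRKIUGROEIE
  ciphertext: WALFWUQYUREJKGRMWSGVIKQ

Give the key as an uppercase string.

ECMPH

  i= 0: W-S =  4 → E
  i= 1: A-Y =  2 → C
  i= 2: L-Z = 12 → M
  i= 3: F-Q = 15 → P
  i= 4: W-P =  7 → H
  i= 5: U-Q =  4 → E
  i= 6: Q-O =  2 → C
  i= 7: Y-M = 12 → M
  i= 8: U-F = 15 → P
  i= 9: R-K =  7 → H
  i=10: E-A =  4 → E
  i=11: J-H =  2 → C
  i=12: K-Y = 12 → M
  i=13: G-R = 15 → P
  i=14: R-K =  7 → H
  i=15: M-I =  4 → E
  i=16: W-U =  2 → C
  i=17: S-G = 12 → M
  i=18: G-R = 15 → P
  i=19: V-O =  7 → H
  i=20: I-E =  4 → E
  i=21: K-I =  2 → C
  i=22: Q-E = 12 → M
  shifts repeat with period 5: ECMPH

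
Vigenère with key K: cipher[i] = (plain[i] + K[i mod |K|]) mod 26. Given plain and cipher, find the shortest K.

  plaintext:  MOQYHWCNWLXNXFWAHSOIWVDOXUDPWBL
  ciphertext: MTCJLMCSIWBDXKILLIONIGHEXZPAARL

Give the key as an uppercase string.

AFMLEQ

  i= 0: M-M =  0 → A
  i= 1: T-O =  5 → F
  i= 2: C-Q = 12 → M
  i= 3: J-Y = 11 → L
  i= 4: L-H =  4 → E
  i= 5: M-W = 16 → Q
  i= 6: C-C =  0 → A
  i= 7: S-N =  5 → F
  i= 8: I-W = 12 → M
  i= 9: W-L = 11 → L
  i=10: B-X =  4 → E
  i=11: D-N = 16 → Q
  i=12: X-X =  0 → A
  i=13: K-F =  5 → F
  i=14: I-W = 12 → M
  i=15: L-A = 11 → L
  i=16: L-H =  4 → E
  i=17: I-S = 16 → Q
  i=18: O-O =  0 → A
  i=19: N-I =  5 → F
  i=20: I-W = 12 → M
  i=21: G-V = 11 → L
  i=22: H-D =  4 → E
  i=23: E-O = 16 → Q
  i=24: X-X =  0 → A
  i=25: Z-U =  5 → F
  i=26: P-D = 12 → M
  i=27: A-P = 11 → L
  i=28: A-W =  4 → E
  i=29: R-B = 16 → Q
  i=30: L-L =  0 → A
  shifts repeat with period 6: AFMLEQ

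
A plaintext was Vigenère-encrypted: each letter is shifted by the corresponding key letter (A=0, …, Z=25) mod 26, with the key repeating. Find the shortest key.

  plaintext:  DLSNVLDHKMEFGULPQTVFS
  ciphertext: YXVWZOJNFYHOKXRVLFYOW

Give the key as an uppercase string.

  i= 0: Y-D = 21 → V
  i= 1: X-L = 12 → M
  i= 2: V-S =  3 → D
  i= 3: W-N =  9 → J
  i= 4: Z-V =  4 → E
  i= 5: O-L =  3 → D
  i= 6: J-D =  6 → G
  i= 7: N-H =  6 → G
  i= 8: F-K = 21 → V
  i= 9: Y-M = 12 → M
  i=10: H-E =  3 → D
  i=11: O-F =  9 → J
  i=12: K-G =  4 → E
  i=13: X-U =  3 → D
  i=14: R-L =  6 → G
  i=15: V-P =  6 → G
  i=16: L-Q = 21 → V
  i=17: F-T = 12 → M
  i=18: Y-V =  3 → D
  i=19: O-F =  9 → J
  i=20: W-S =  4 → E
  shifts repeat with period 8: VMDJEDGG

VMDJEDGG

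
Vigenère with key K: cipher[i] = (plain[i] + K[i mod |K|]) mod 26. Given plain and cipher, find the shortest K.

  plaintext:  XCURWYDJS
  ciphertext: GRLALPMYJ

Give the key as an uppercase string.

  i= 0: G-X =  9 → J
  i= 1: R-C = 15 → P
  i= 2: L-U = 17 → R
  i= 3: A-R =  9 → J
  i= 4: L-W = 15 → P
  i= 5: P-Y = 17 → R
  i= 6: M-D =  9 → J
  i= 7: Y-J = 15 → P
  i= 8: J-S = 17 → R
  shifts repeat with period 3: JPR

JPR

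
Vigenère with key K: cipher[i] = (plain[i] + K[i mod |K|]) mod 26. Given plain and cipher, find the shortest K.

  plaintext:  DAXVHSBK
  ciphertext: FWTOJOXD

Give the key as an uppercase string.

  i= 0: F-D =  2 → C
  i= 1: W-A = 22 → W
  i= 2: T-X = 22 → W
  i= 3: O-V = 19 → T
  i= 4: J-H =  2 → C
  i= 5: O-S = 22 → W
  i= 6: X-B = 22 → W
  i= 7: D-K = 19 → T
  shifts repeat with period 4: CWWT

CWWT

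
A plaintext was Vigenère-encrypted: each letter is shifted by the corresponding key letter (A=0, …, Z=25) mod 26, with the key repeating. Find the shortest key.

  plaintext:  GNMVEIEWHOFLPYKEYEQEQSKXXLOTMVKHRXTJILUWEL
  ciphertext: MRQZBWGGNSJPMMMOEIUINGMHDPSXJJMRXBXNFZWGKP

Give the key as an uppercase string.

GEEEXOCK

  i= 0: M-G =  6 → G
  i= 1: R-N =  4 → E
  i= 2: Q-M =  4 → E
  i= 3: Z-V =  4 → E
  i= 4: B-E = 23 → X
  i= 5: W-I = 14 → O
  i= 6: G-E =  2 → C
  i= 7: G-W = 10 → K
  i= 8: N-H =  6 → G
  i= 9: S-O =  4 → E
  i=10: J-F =  4 → E
  i=11: P-L =  4 → E
  i=12: M-P = 23 → X
  i=13: M-Y = 14 → O
  i=14: M-K =  2 → C
  i=15: O-E = 10 → K
  i=16: E-Y =  6 → G
  i=17: I-E =  4 → E
  i=18: U-Q =  4 → E
  i=19: I-E =  4 → E
  i=20: N-Q = 23 → X
  i=21: G-S = 14 → O
  i=22: M-K =  2 → C
  i=23: H-X = 10 → K
  i=24: D-X =  6 → G
  i=25: P-L =  4 → E
  i=26: S-O =  4 → E
  i=27: X-T =  4 → E
  i=28: J-M = 23 → X
  i=29: J-V = 14 → O
  i=30: M-K =  2 → C
  i=31: R-H = 10 → K
  i=32: X-R =  6 → G
  i=33: B-X =  4 → E
  i=34: X-T =  4 → E
  i=35: N-J =  4 → E
  i=36: F-I = 23 → X
  i=37: Z-L = 14 → O
  i=38: W-U =  2 → C
  i=39: G-W = 10 → K
  i=40: K-E =  6 → G
  i=41: P-L =  4 → E
  shifts repeat with period 8: GEEEXOCK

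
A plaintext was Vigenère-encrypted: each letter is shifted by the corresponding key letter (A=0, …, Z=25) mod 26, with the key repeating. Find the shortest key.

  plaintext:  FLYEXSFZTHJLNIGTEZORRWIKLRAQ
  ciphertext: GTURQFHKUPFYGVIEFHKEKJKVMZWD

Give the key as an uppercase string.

BIWNTNCL

  i= 0: G-F =  1 → B
  i= 1: T-L =  8 → I
  i= 2: U-Y = 22 → W
  i= 3: R-E = 13 → N
  i= 4: Q-X = 19 → T
  i= 5: F-S = 13 → N
  i= 6: H-F =  2 → C
  i= 7: K-Z = 11 → L
  i= 8: U-T =  1 → B
  i= 9: P-H =  8 → I
  i=10: F-J = 22 → W
  i=11: Y-L = 13 → N
  i=12: G-N = 19 → T
  i=13: V-I = 13 → N
  i=14: I-G =  2 → C
  i=15: E-T = 11 → L
  i=16: F-E =  1 → B
  i=17: H-Z =  8 → I
  i=18: K-O = 22 → W
  i=19: E-R = 13 → N
  i=20: K-R = 19 → T
  i=21: J-W = 13 → N
  i=22: K-I =  2 → C
  i=23: V-K = 11 → L
  i=24: M-L =  1 → B
  i=25: Z-R =  8 → I
  i=26: W-A = 22 → W
  i=27: D-Q = 13 → N
  shifts repeat with period 8: BIWNTNCL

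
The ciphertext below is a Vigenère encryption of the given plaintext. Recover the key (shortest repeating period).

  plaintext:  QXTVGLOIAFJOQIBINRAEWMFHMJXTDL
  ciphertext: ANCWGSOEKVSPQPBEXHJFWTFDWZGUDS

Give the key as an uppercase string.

  i= 0: A-Q = 10 → K
  i= 1: N-X = 16 → Q
  i= 2: C-T =  9 → J
  i= 3: W-V =  1 → B
  i= 4: G-G =  0 → A
  i= 5: S-L =  7 → H
  i= 6: O-O =  0 → A
  i= 7: E-I = 22 → W
  i= 8: K-A = 10 → K
  i= 9: V-F = 16 → Q
  i=10: S-J =  9 → J
  i=11: P-O =  1 → B
  i=12: Q-Q =  0 → A
  i=13: P-I =  7 → H
  i=14: B-B =  0 → A
  i=15: E-I = 22 → W
  i=16: X-N = 10 → K
  i=17: H-R = 16 → Q
  i=18: J-A =  9 → J
  i=19: F-E =  1 → B
  i=20: W-W =  0 → A
  i=21: T-M =  7 → H
  i=22: F-F =  0 → A
  i=23: D-H = 22 → W
  i=24: W-M = 10 → K
  i=25: Z-J = 16 → Q
  i=26: G-X =  9 → J
  i=27: U-T =  1 → B
  i=28: D-D =  0 → A
  i=29: S-L =  7 → H
  shifts repeat with period 8: KQJBAHAW

KQJBAHAW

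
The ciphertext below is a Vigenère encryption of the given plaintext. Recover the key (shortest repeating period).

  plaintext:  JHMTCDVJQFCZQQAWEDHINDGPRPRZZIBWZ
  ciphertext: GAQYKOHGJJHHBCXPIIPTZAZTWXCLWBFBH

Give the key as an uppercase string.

XTEFILM

  i= 0: G-J = 23 → X
  i= 1: A-H = 19 → T
  i= 2: Q-M =  4 → E
  i= 3: Y-T =  5 → F
  i= 4: K-C =  8 → I
  i= 5: O-D = 11 → L
  i= 6: H-V = 12 → M
  i= 7: G-J = 23 → X
  i= 8: J-Q = 19 → T
  i= 9: J-F =  4 → E
  i=10: H-C =  5 → F
  i=11: H-Z =  8 → I
  i=12: B-Q = 11 → L
  i=13: C-Q = 12 → M
  i=14: X-A = 23 → X
  i=15: P-W = 19 → T
  i=16: I-E =  4 → E
  i=17: I-D =  5 → F
  i=18: P-H =  8 → I
  i=19: T-I = 11 → L
  i=20: Z-N = 12 → M
  i=21: A-D = 23 → X
  i=22: Z-G = 19 → T
  i=23: T-P =  4 → E
  i=24: W-R =  5 → F
  i=25: X-P =  8 → I
  i=26: C-R = 11 → L
  i=27: L-Z = 12 → M
  i=28: W-Z = 23 → X
  i=29: B-I = 19 → T
  i=30: F-B =  4 → E
  i=31: B-W =  5 → F
  i=32: H-Z =  8 → I
  shifts repeat with period 7: XTEFILM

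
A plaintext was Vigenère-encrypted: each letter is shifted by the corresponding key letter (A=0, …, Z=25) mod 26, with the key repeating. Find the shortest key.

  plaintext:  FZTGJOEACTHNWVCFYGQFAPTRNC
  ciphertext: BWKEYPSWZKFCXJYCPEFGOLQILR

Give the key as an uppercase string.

  i= 0: B-F = 22 → W
  i= 1: W-Z = 23 → X
  i= 2: K-T = 17 → R
  i= 3: E-G = 24 → Y
  i= 4: Y-J = 15 → P
  i= 5: P-O =  1 → B
  i= 6: S-E = 14 → O
  i= 7: W-A = 22 → W
  i= 8: Z-C = 23 → X
  i= 9: K-T = 17 → R
  i=10: F-H = 24 → Y
  i=11: C-N = 15 → P
  i=12: X-W =  1 → B
  i=13: J-V = 14 → O
  i=14: Y-C = 22 → W
  i=15: C-F = 23 → X
  i=16: P-Y = 17 → R
  i=17: E-G = 24 → Y
  i=18: F-Q = 15 → P
  i=19: G-F =  1 → B
  i=20: O-A = 14 → O
  i=21: L-P = 22 → W
  i=22: Q-T = 23 → X
  i=23: I-R = 17 → R
  i=24: L-N = 24 → Y
  i=25: R-C = 15 → P
  shifts repeat with period 7: WXRYPBO

WXRYPBO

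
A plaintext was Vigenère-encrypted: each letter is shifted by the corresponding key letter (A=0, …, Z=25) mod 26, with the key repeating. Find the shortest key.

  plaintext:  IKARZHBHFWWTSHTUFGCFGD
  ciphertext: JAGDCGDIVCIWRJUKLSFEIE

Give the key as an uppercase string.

BQGMDZC

  i= 0: J-I =  1 → B
  i= 1: A-K = 16 → Q
  i= 2: G-A =  6 → G
  i= 3: D-R = 12 → M
  i= 4: C-Z =  3 → D
  i= 5: G-H = 25 → Z
  i= 6: D-B =  2 → C
  i= 7: I-H =  1 → B
  i= 8: V-F = 16 → Q
  i= 9: C-W =  6 → G
  i=10: I-W = 12 → M
  i=11: W-T =  3 → D
  i=12: R-S = 25 → Z
  i=13: J-H =  2 → C
  i=14: U-T =  1 → B
  i=15: K-U = 16 → Q
  i=16: L-F =  6 → G
  i=17: S-G = 12 → M
  i=18: F-C =  3 → D
  i=19: E-F = 25 → Z
  i=20: I-G =  2 → C
  i=21: E-D =  1 → B
  shifts repeat with period 7: BQGMDZC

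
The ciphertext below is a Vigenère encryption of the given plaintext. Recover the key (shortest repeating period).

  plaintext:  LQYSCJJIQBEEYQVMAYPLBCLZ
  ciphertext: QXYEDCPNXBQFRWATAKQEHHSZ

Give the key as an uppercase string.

FHAMBTG

  i= 0: Q-L =  5 → F
  i= 1: X-Q =  7 → H
  i= 2: Y-Y =  0 → A
  i= 3: E-S = 12 → M
  i= 4: D-C =  1 → B
  i= 5: C-J = 19 → T
  i= 6: P-J =  6 → G
  i= 7: N-I =  5 → F
  i= 8: X-Q =  7 → H
  i= 9: B-B =  0 → A
  i=10: Q-E = 12 → M
  i=11: F-E =  1 → B
  i=12: R-Y = 19 → T
  i=13: W-Q =  6 → G
  i=14: A-V =  5 → F
  i=15: T-M =  7 → H
  i=16: A-A =  0 → A
  i=17: K-Y = 12 → M
  i=18: Q-P =  1 → B
  i=19: E-L = 19 → T
  i=20: H-B =  6 → G
  i=21: H-C =  5 → F
  i=22: S-L =  7 → H
  i=23: Z-Z =  0 → A
  shifts repeat with period 7: FHAMBTG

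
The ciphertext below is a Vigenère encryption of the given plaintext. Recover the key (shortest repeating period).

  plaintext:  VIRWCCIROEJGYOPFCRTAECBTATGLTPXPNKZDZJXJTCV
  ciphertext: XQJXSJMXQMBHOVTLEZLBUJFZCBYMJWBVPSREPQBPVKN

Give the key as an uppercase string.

CISBQHEG

  i= 0: X-V =  2 → C
  i= 1: Q-I =  8 → I
  i= 2: J-R = 18 → S
  i= 3: X-W =  1 → B
  i= 4: S-C = 16 → Q
  i= 5: J-C =  7 → H
  i= 6: M-I =  4 → E
  i= 7: X-R =  6 → G
  i= 8: Q-O =  2 → C
  i= 9: M-E =  8 → I
  i=10: B-J = 18 → S
  i=11: H-G =  1 → B
  i=12: O-Y = 16 → Q
  i=13: V-O =  7 → H
  i=14: T-P =  4 → E
  i=15: L-F =  6 → G
  i=16: E-C =  2 → C
  i=17: Z-R =  8 → I
  i=18: L-T = 18 → S
  i=19: B-A =  1 → B
  i=20: U-E = 16 → Q
  i=21: J-C =  7 → H
  i=22: F-B =  4 → E
  i=23: Z-T =  6 → G
  i=24: C-A =  2 → C
  i=25: B-T =  8 → I
  i=26: Y-G = 18 → S
  i=27: M-L =  1 → B
  i=28: J-T = 16 → Q
  i=29: W-P =  7 → H
  i=30: B-X =  4 → E
  i=31: V-P =  6 → G
  i=32: P-N =  2 → C
  i=33: S-K =  8 → I
  i=34: R-Z = 18 → S
  i=35: E-D =  1 → B
  i=36: P-Z = 16 → Q
  i=37: Q-J =  7 → H
  i=38: B-X =  4 → E
  i=39: P-J =  6 → G
  i=40: V-T =  2 → C
  i=41: K-C =  8 → I
  i=42: N-V = 18 → S
  shifts repeat with period 8: CISBQHEG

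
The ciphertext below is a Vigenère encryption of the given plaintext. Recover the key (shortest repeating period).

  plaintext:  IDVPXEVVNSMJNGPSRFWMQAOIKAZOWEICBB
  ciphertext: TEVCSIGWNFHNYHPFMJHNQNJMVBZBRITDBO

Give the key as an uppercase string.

  i= 0: T-I = 11 → L
  i= 1: E-D =  1 → B
  i= 2: V-V =  0 → A
  i= 3: C-P = 13 → N
  i= 4: S-X = 21 → V
  i= 5: I-E =  4 → E
  i= 6: G-V = 11 → L
  i= 7: W-V =  1 → B
  i= 8: N-N =  0 → A
  i= 9: F-S = 13 → N
  i=10: H-M = 21 → V
  i=11: N-J =  4 → E
  i=12: Y-N = 11 → L
  i=13: H-G =  1 → B
  i=14: P-P =  0 → A
  i=15: F-S = 13 → N
  i=16: M-R = 21 → V
  i=17: J-F =  4 → E
  i=18: H-W = 11 → L
  i=19: N-M =  1 → B
  i=20: Q-Q =  0 → A
  i=21: N-A = 13 → N
  i=22: J-O = 21 → V
  i=23: M-I =  4 → E
  i=24: V-K = 11 → L
  i=25: B-A =  1 → B
  i=26: Z-Z =  0 → A
  i=27: B-O = 13 → N
  i=28: R-W = 21 → V
  i=29: I-E =  4 → E
  i=30: T-I = 11 → L
  i=31: D-C =  1 → B
  i=32: B-B =  0 → A
  i=33: O-B = 13 → N
  shifts repeat with period 6: LBANVE

LBANVE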